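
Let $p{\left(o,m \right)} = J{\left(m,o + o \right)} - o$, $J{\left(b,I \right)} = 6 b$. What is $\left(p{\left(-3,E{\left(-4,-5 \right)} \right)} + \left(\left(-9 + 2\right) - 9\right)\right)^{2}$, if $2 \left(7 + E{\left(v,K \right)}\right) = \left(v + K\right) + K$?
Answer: $9409$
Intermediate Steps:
$E{\left(v,K \right)} = -7 + K + \frac{v}{2}$ ($E{\left(v,K \right)} = -7 + \frac{\left(v + K\right) + K}{2} = -7 + \frac{\left(K + v\right) + K}{2} = -7 + \frac{v + 2 K}{2} = -7 + \left(K + \frac{v}{2}\right) = -7 + K + \frac{v}{2}$)
$p{\left(o,m \right)} = - o + 6 m$ ($p{\left(o,m \right)} = 6 m - o = - o + 6 m$)
$\left(p{\left(-3,E{\left(-4,-5 \right)} \right)} + \left(\left(-9 + 2\right) - 9\right)\right)^{2} = \left(\left(\left(-1\right) \left(-3\right) + 6 \left(-7 - 5 + \frac{1}{2} \left(-4\right)\right)\right) + \left(\left(-9 + 2\right) - 9\right)\right)^{2} = \left(\left(3 + 6 \left(-7 - 5 - 2\right)\right) - 16\right)^{2} = \left(\left(3 + 6 \left(-14\right)\right) - 16\right)^{2} = \left(\left(3 - 84\right) - 16\right)^{2} = \left(-81 - 16\right)^{2} = \left(-97\right)^{2} = 9409$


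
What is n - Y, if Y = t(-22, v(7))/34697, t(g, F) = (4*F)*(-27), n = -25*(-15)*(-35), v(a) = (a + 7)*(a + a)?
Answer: -455376957/34697 ≈ -13124.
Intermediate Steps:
v(a) = 2*a*(7 + a) (v(a) = (7 + a)*(2*a) = 2*a*(7 + a))
n = -13125 (n = 375*(-35) = -13125)
t(g, F) = -108*F
Y = -21168/34697 (Y = -216*7*(7 + 7)/34697 = -216*7*14*(1/34697) = -108*196*(1/34697) = -21168*1/34697 = -21168/34697 ≈ -0.61008)
n - Y = -13125 - 1*(-21168/34697) = -13125 + 21168/34697 = -455376957/34697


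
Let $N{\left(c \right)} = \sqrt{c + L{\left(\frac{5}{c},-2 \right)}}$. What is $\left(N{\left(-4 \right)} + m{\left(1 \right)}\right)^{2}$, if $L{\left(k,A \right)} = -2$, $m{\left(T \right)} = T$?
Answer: $\left(1 + i \sqrt{6}\right)^{2} \approx -5.0 + 4.899 i$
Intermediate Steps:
$N{\left(c \right)} = \sqrt{-2 + c}$ ($N{\left(c \right)} = \sqrt{c - 2} = \sqrt{-2 + c}$)
$\left(N{\left(-4 \right)} + m{\left(1 \right)}\right)^{2} = \left(\sqrt{-2 - 4} + 1\right)^{2} = \left(\sqrt{-6} + 1\right)^{2} = \left(i \sqrt{6} + 1\right)^{2} = \left(1 + i \sqrt{6}\right)^{2}$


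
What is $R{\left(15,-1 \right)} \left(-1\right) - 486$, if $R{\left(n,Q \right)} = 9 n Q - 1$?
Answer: $-350$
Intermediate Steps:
$R{\left(n,Q \right)} = -1 + 9 Q n$ ($R{\left(n,Q \right)} = 9 Q n - 1 = -1 + 9 Q n$)
$R{\left(15,-1 \right)} \left(-1\right) - 486 = \left(-1 + 9 \left(-1\right) 15\right) \left(-1\right) - 486 = \left(-1 - 135\right) \left(-1\right) - 486 = \left(-136\right) \left(-1\right) - 486 = 136 - 486 = -350$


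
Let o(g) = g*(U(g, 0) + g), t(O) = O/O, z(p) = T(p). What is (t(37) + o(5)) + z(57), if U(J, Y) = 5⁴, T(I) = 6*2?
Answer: 3163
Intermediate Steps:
T(I) = 12
z(p) = 12
U(J, Y) = 625
t(O) = 1
o(g) = g*(625 + g)
(t(37) + o(5)) + z(57) = (1 + 5*(625 + 5)) + 12 = (1 + 5*630) + 12 = (1 + 3150) + 12 = 3151 + 12 = 3163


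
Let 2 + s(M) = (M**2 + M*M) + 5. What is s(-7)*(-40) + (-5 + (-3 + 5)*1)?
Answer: -4043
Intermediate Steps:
s(M) = 3 + 2*M**2 (s(M) = -2 + ((M**2 + M*M) + 5) = -2 + ((M**2 + M**2) + 5) = -2 + (2*M**2 + 5) = -2 + (5 + 2*M**2) = 3 + 2*M**2)
s(-7)*(-40) + (-5 + (-3 + 5)*1) = (3 + 2*(-7)**2)*(-40) + (-5 + (-3 + 5)*1) = (3 + 2*49)*(-40) + (-5 + 2*1) = (3 + 98)*(-40) + (-5 + 2) = 101*(-40) - 3 = -4040 - 3 = -4043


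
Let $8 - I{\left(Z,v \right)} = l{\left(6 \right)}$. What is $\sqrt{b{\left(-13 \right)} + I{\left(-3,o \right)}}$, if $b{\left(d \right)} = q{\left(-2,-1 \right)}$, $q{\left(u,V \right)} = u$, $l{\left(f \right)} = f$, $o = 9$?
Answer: $0$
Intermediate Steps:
$I{\left(Z,v \right)} = 2$ ($I{\left(Z,v \right)} = 8 - 6 = 2$)
$b{\left(d \right)} = -2$
$\sqrt{b{\left(-13 \right)} + I{\left(-3,o \right)}} = \sqrt{-2 + 2} = \sqrt{0} = 0$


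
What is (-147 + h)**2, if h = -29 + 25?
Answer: 22801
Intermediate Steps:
h = -4
(-147 + h)**2 = (-147 - 4)**2 = (-151)**2 = 22801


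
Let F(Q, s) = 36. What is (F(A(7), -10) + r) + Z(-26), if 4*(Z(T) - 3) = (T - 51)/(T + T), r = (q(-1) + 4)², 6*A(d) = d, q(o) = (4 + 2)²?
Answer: 340989/208 ≈ 1639.4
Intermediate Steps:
q(o) = 36 (q(o) = 6² = 36)
A(d) = d/6
r = 1600 (r = (36 + 4)² = 40² = 1600)
Z(T) = 3 + (-51 + T)/(8*T) (Z(T) = 3 + ((T - 51)/(T + T))/4 = 3 + ((-51 + T)/((2*T)))/4 = 3 + ((-51 + T)*(1/(2*T)))/4 = 3 + ((-51 + T)/(2*T))/4 = 3 + (-51 + T)/(8*T))
(F(A(7), -10) + r) + Z(-26) = (36 + 1600) + (⅛)*(-51 + 25*(-26))/(-26) = 1636 + (⅛)*(-1/26)*(-51 - 650) = 1636 + (⅛)*(-1/26)*(-701) = 1636 + 701/208 = 340989/208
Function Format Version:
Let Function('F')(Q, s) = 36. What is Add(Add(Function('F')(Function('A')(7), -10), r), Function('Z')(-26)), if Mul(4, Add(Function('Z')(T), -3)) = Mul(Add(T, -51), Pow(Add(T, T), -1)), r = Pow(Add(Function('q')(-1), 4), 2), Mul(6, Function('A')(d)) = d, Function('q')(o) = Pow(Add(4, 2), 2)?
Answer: Rational(340989, 208) ≈ 1639.4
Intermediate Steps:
Function('q')(o) = 36 (Function('q')(o) = Pow(6, 2) = 36)
Function('A')(d) = Mul(Rational(1, 6), d)
r = 1600 (r = Pow(Add(36, 4), 2) = Pow(40, 2) = 1600)
Function('Z')(T) = Add(3, Mul(Rational(1, 8), Pow(T, -1), Add(-51, T))) (Function('Z')(T) = Add(3, Mul(Rational(1, 4), Mul(Add(T, -51), Pow(Add(T, T), -1)))) = Add(3, Mul(Rational(1, 4), Mul(Add(-51, T), Pow(Mul(2, T), -1)))) = Add(3, Mul(Rational(1, 4), Mul(Add(-51, T), Mul(Rational(1, 2), Pow(T, -1))))) = Add(3, Mul(Rational(1, 4), Mul(Rational(1, 2), Pow(T, -1), Add(-51, T)))) = Add(3, Mul(Rational(1, 8), Pow(T, -1), Add(-51, T))))
Add(Add(Function('F')(Function('A')(7), -10), r), Function('Z')(-26)) = Add(Add(36, 1600), Mul(Rational(1, 8), Pow(-26, -1), Add(-51, Mul(25, -26)))) = Add(1636, Mul(Rational(1, 8), Rational(-1, 26), Add(-51, -650))) = Add(1636, Mul(Rational(1, 8), Rational(-1, 26), -701)) = Add(1636, Rational(701, 208)) = Rational(340989, 208)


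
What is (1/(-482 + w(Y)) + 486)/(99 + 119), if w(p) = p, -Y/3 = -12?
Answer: 216755/97228 ≈ 2.2293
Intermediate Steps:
Y = 36 (Y = -3*(-12) = 36)
(1/(-482 + w(Y)) + 486)/(99 + 119) = (1/(-482 + 36) + 486)/(99 + 119) = (1/(-446) + 486)/218 = (-1/446 + 486)*(1/218) = (216755/446)*(1/218) = 216755/97228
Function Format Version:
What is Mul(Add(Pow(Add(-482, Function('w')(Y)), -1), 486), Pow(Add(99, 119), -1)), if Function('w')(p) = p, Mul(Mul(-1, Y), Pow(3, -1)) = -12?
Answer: Rational(216755, 97228) ≈ 2.2293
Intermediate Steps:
Y = 36 (Y = Mul(-3, -12) = 36)
Mul(Add(Pow(Add(-482, Function('w')(Y)), -1), 486), Pow(Add(99, 119), -1)) = Mul(Add(Pow(Add(-482, 36), -1), 486), Pow(Add(99, 119), -1)) = Mul(Add(Pow(-446, -1), 486), Pow(218, -1)) = Mul(Add(Rational(-1, 446), 486), Rational(1, 218)) = Mul(Rational(216755, 446), Rational(1, 218)) = Rational(216755, 97228)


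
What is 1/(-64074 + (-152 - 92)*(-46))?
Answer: -1/52850 ≈ -1.8921e-5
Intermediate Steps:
1/(-64074 + (-152 - 92)*(-46)) = 1/(-64074 - 244*(-46)) = 1/(-64074 + 11224) = 1/(-52850) = -1/52850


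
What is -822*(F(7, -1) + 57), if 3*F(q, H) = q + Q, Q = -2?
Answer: -48224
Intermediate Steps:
F(q, H) = -⅔ + q/3 (F(q, H) = (q - 2)/3 = (-2 + q)/3 = -⅔ + q/3)
-822*(F(7, -1) + 57) = -822*((-⅔ + (⅓)*7) + 57) = -822*((-⅔ + 7/3) + 57) = -822*(5/3 + 57) = -822*176/3 = -48224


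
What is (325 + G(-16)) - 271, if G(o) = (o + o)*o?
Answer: 566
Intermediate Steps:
G(o) = 2*o² (G(o) = (2*o)*o = 2*o²)
(325 + G(-16)) - 271 = (325 + 2*(-16)²) - 271 = (325 + 2*256) - 271 = (325 + 512) - 271 = 837 - 271 = 566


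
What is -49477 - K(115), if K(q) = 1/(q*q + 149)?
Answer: -661705399/13374 ≈ -49477.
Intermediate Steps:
K(q) = 1/(149 + q²) (K(q) = 1/(q² + 149) = 1/(149 + q²))
-49477 - K(115) = -49477 - 1/(149 + 115²) = -49477 - 1/(149 + 13225) = -49477 - 1/13374 = -661705399/13374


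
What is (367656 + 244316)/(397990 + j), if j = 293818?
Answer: 152993/172952 ≈ 0.88460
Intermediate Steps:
(367656 + 244316)/(397990 + j) = (367656 + 244316)/(397990 + 293818) = 611972/691808 = 611972*(1/691808) = 152993/172952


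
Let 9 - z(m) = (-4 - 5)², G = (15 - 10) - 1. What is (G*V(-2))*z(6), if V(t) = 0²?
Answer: 0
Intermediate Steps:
G = 4 (G = 5 - 1 = 4)
V(t) = 0
z(m) = -72 (z(m) = 9 - (-4 - 5)² = 9 - 1*(-9)² = 9 - 1*81 = 9 - 81 = -72)
(G*V(-2))*z(6) = (4*0)*(-72) = 0*(-72) = 0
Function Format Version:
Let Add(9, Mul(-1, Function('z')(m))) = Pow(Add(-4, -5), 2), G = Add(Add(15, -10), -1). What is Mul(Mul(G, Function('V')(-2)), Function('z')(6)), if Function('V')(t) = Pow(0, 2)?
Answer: 0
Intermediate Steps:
G = 4 (G = Add(5, -1) = 4)
Function('V')(t) = 0
Function('z')(m) = -72 (Function('z')(m) = Add(9, Mul(-1, Pow(Add(-4, -5), 2))) = Add(9, Mul(-1, Pow(-9, 2))) = Add(9, Mul(-1, 81)) = Add(9, -81) = -72)
Mul(Mul(G, Function('V')(-2)), Function('z')(6)) = Mul(Mul(4, 0), -72) = Mul(0, -72) = 0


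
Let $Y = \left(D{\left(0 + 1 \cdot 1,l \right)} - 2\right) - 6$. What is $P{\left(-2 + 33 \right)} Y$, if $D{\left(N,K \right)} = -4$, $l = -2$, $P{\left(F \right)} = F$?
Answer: $-372$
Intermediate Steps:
$Y = -12$ ($Y = \left(-4 - 2\right) - 6 = -6 - 6 = -12$)
$P{\left(-2 + 33 \right)} Y = \left(-2 + 33\right) \left(-12\right) = 31 \left(-12\right) = -372$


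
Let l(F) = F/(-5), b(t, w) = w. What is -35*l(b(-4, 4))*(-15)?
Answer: -420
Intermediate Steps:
l(F) = -F/5 (l(F) = F*(-1/5) = -F/5)
-35*l(b(-4, 4))*(-15) = -(-7)*4*(-15) = -35*(-4/5)*(-15) = 28*(-15) = -420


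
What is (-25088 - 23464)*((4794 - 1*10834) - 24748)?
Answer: 1494818976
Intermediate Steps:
(-25088 - 23464)*((4794 - 1*10834) - 24748) = -48552*((4794 - 10834) - 24748) = -48552*(-6040 - 24748) = -48552*(-30788) = 1494818976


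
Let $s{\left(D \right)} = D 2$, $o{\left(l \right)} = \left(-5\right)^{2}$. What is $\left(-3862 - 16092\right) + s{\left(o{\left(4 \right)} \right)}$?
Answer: $-19904$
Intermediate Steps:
$o{\left(l \right)} = 25$
$s{\left(D \right)} = 2 D$
$\left(-3862 - 16092\right) + s{\left(o{\left(4 \right)} \right)} = \left(-3862 - 16092\right) + 2 \cdot 25 = -19954 + 50 = -19904$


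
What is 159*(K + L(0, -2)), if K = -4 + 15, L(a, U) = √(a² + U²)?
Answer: 2067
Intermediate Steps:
L(a, U) = √(U² + a²)
K = 11
159*(K + L(0, -2)) = 159*(11 + √((-2)² + 0²)) = 159*(11 + √(4 + 0)) = 159*(11 + √4) = 159*(11 + 2) = 159*13 = 2067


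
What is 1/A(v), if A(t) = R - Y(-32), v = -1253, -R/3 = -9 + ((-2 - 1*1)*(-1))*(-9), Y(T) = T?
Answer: 1/140 ≈ 0.0071429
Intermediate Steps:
R = 108 (R = -3*(-9 + ((-2 - 1*1)*(-1))*(-9)) = -3*(-9 + ((-2 - 1)*(-1))*(-9)) = -3*(-9 - 3*(-1)*(-9)) = -3*(-9 + 3*(-9)) = -3*(-9 - 27) = -3*(-36) = 108)
A(t) = 140 (A(t) = 108 - 1*(-32) = 108 + 32 = 140)
1/A(v) = 1/140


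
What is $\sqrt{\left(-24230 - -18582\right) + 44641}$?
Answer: $\sqrt{38993} \approx 197.47$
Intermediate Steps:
$\sqrt{\left(-24230 - -18582\right) + 44641} = \sqrt{\left(-24230 + 18582\right) + 44641} = \sqrt{-5648 + 44641} = \sqrt{38993}$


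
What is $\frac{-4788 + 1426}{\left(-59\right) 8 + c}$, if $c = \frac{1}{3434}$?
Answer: $\frac{11545108}{1620847} \approx 7.1229$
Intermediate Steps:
$c = \frac{1}{3434} \approx 0.00029121$
$\frac{-4788 + 1426}{\left(-59\right) 8 + c} = \frac{-4788 + 1426}{\left(-59\right) 8 + \frac{1}{3434}} = - \frac{3362}{-472 + \frac{1}{3434}} = - \frac{3362}{- \frac{1620847}{3434}} = \left(-3362\right) \left(- \frac{3434}{1620847}\right) = \frac{11545108}{1620847}$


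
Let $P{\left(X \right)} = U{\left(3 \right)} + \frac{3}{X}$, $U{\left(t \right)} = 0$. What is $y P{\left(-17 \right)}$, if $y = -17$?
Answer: $3$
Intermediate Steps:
$P{\left(X \right)} = \frac{3}{X}$ ($P{\left(X \right)} = 0 + \frac{3}{X} = \frac{3}{X}$)
$y P{\left(-17 \right)} = - 17 \frac{3}{-17} = - 17 \cdot 3 \left(- \frac{1}{17}\right) = \left(-17\right) \left(- \frac{3}{17}\right) = 3$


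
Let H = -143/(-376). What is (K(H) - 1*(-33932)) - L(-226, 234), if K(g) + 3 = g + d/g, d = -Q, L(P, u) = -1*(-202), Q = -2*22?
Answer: 165424939/4888 ≈ 33843.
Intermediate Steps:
Q = -44
L(P, u) = 202
d = 44 (d = -1*(-44) = 44)
H = 143/376 (H = -143*(-1/376) = 143/376 ≈ 0.38032)
K(g) = -3 + g + 44/g (K(g) = -3 + (g + 44/g) = -3 + g + 44/g)
(K(H) - 1*(-33932)) - L(-226, 234) = ((-3 + 143/376 + 44/(143/376)) - 1*(-33932)) - 1*202 = ((-3 + 143/376 + 44*(376/143)) + 33932) - 202 = ((-3 + 143/376 + 1504/13) + 33932) - 202 = (552699/4888 + 33932) - 202 = 166412315/4888 - 202 = 165424939/4888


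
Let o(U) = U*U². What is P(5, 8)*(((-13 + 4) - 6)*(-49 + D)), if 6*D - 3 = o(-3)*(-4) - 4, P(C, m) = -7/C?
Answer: -1309/2 ≈ -654.50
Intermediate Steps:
o(U) = U³
D = 107/6 (D = ½ + ((-3)³*(-4) - 4)/6 = ½ + (-27*(-4) - 4)/6 = ½ + (108 - 4)/6 = ½ + (⅙)*104 = ½ + 52/3 = 107/6 ≈ 17.833)
P(5, 8)*(((-13 + 4) - 6)*(-49 + D)) = (-7/5)*(((-13 + 4) - 6)*(-49 + 107/6)) = (-7*⅕)*((-9 - 6)*(-187/6)) = -(-21)*(-187)/6 = -7/5*935/2 = -1309/2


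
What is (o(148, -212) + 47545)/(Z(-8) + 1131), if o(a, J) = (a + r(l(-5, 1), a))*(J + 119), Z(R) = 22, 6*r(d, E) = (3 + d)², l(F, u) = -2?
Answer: 67531/2306 ≈ 29.285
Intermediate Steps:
r(d, E) = (3 + d)²/6
o(a, J) = (119 + J)*(⅙ + a) (o(a, J) = (a + (3 - 2)²/6)*(J + 119) = (a + (⅙)*1²)*(119 + J) = (a + (⅙)*1)*(119 + J) = (a + ⅙)*(119 + J) = (⅙ + a)*(119 + J) = (119 + J)*(⅙ + a))
(o(148, -212) + 47545)/(Z(-8) + 1131) = ((119/6 + 119*148 + (⅙)*(-212) - 212*148) + 47545)/(22 + 1131) = ((119/6 + 17612 - 106/3 - 31376) + 47545)/1153 = (-27559/2 + 47545)*(1/1153) = (67531/2)*(1/1153) = 67531/2306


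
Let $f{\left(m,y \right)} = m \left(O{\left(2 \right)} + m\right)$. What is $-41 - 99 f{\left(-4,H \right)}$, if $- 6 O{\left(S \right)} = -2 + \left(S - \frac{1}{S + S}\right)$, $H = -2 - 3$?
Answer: $- \frac{3217}{2} \approx -1608.5$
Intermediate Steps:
$H = -5$ ($H = -2 - 3 = -5$)
$O{\left(S \right)} = \frac{1}{3} - \frac{S}{6} + \frac{1}{12 S}$ ($O{\left(S \right)} = - \frac{-2 + \left(S - \frac{1}{S + S}\right)}{6} = - \frac{-2 + \left(S - \frac{1}{2 S}\right)}{6} = - \frac{-2 + S - \frac{1}{2 S}}{6} = \frac{1}{3} - \frac{S}{6} + \frac{1}{12 S}$)
$f{\left(m,y \right)} = m \left(\frac{1}{24} + m\right)$ ($f{\left(m,y \right)} = m \left(\frac{1 - 4 \left(-2 + 2\right)}{12 \cdot 2} + m\right) = m \left(\frac{1}{12} \cdot \frac{1}{2} \left(1 - 4 \cdot 0\right) + m\right) = m \left(\frac{1}{12} \cdot \frac{1}{2} \left(1 + 0\right) + m\right) = m \left(\frac{1}{12} \cdot \frac{1}{2} \cdot 1 + m\right) = m \left(\frac{1}{24} + m\right)$)
$-41 - 99 f{\left(-4,H \right)} = -41 - 99 \left(- 4 \left(\frac{1}{24} - 4\right)\right) = -41 - 99 \left(\left(-4\right) \left(- \frac{95}{24}\right)\right) = -41 - \frac{3135}{2} = - \frac{3217}{2}$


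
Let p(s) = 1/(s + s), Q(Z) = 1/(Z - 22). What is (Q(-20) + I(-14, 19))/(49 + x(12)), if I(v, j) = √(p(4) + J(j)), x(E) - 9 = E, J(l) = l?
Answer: -1/2940 + 3*√34/280 ≈ 0.062134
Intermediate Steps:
Q(Z) = 1/(-22 + Z)
x(E) = 9 + E
p(s) = 1/(2*s)
I(v, j) = √(⅛ + j) (I(v, j) = √((½)/4 + j) = √((½)*(¼) + j) = √(⅛ + j))
(Q(-20) + I(-14, 19))/(49 + x(12)) = (1/(-22 - 20) + √(2 + 16*19)/4)/(49 + (9 + 12)) = (1/(-42) + √(2 + 304)/4)/(49 + 21) = (-1/42 + √306/4)/70 = (-1/42 + (3*√34)/4)*(1/70) = (-1/42 + 3*√34/4)*(1/70) = -1/2940 + 3*√34/280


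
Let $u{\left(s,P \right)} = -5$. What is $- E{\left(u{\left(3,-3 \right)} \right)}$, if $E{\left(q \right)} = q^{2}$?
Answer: $-25$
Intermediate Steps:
$- E{\left(u{\left(3,-3 \right)} \right)} = - \left(-5\right)^{2} = \left(-1\right) 25 = -25$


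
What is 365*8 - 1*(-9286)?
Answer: 12206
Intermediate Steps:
365*8 - 1*(-9286) = 2920 + 9286 = 12206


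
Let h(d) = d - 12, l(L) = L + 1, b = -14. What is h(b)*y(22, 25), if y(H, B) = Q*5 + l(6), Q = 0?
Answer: -182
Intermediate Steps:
l(L) = 1 + L
y(H, B) = 7 (y(H, B) = 0*5 + (1 + 6) = 0 + 7 = 7)
h(d) = -12 + d
h(b)*y(22, 25) = (-12 - 14)*7 = -26*7 = -182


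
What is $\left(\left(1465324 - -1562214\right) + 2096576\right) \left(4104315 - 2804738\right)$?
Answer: $6659180699778$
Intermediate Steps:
$\left(\left(1465324 - -1562214\right) + 2096576\right) \left(4104315 - 2804738\right) = \left(\left(1465324 + 1562214\right) + 2096576\right) 1299577 = \left(3027538 + 2096576\right) 1299577 = 5124114 \cdot 1299577 = 6659180699778$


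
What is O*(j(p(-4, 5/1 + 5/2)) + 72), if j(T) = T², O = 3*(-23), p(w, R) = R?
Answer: -35397/4 ≈ -8849.3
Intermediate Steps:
O = -69
O*(j(p(-4, 5/1 + 5/2)) + 72) = -69*((5/1 + 5/2)² + 72) = -69*((5*1 + 5*(½))² + 72) = -69*((5 + 5/2)² + 72) = -69*((15/2)² + 72) = -69*(225/4 + 72) = -69*513/4 = -35397/4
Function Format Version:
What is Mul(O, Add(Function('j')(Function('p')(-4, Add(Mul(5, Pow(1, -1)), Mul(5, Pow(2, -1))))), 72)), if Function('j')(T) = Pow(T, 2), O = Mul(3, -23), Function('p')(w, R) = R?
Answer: Rational(-35397, 4) ≈ -8849.3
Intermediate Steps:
O = -69
Mul(O, Add(Function('j')(Function('p')(-4, Add(Mul(5, Pow(1, -1)), Mul(5, Pow(2, -1))))), 72)) = Mul(-69, Add(Pow(Add(Mul(5, Pow(1, -1)), Mul(5, Pow(2, -1))), 2), 72)) = Mul(-69, Add(Pow(Add(Mul(5, 1), Mul(5, Rational(1, 2))), 2), 72)) = Mul(-69, Add(Pow(Add(5, Rational(5, 2)), 2), 72)) = Mul(-69, Add(Pow(Rational(15, 2), 2), 72)) = Mul(-69, Add(Rational(225, 4), 72)) = Mul(-69, Rational(513, 4)) = Rational(-35397, 4)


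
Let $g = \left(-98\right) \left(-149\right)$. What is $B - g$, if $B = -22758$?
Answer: $-37360$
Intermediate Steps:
$g = 14602$
$B - g = -22758 - 14602 = -37360$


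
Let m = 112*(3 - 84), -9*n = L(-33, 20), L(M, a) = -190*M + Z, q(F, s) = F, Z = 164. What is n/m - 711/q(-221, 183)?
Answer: 29736821/9022104 ≈ 3.2960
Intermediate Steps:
L(M, a) = 164 - 190*M (L(M, a) = -190*M + 164 = 164 - 190*M)
n = -6434/9 (n = -(164 - 190*(-33))/9 = -(164 + 6270)/9 = -1/9*6434 = -6434/9 ≈ -714.89)
m = -9072 (m = 112*(-81) = -9072)
n/m - 711/q(-221, 183) = -6434/9/(-9072) - 711/(-221) = -6434/9*(-1/9072) - 711*(-1/221) = 3217/40824 + 711/221 = 29736821/9022104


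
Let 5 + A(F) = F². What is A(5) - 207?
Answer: -187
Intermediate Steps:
A(F) = -5 + F²
A(5) - 207 = (-5 + 5²) - 207 = (-5 + 25) - 207 = 20 - 207 = -187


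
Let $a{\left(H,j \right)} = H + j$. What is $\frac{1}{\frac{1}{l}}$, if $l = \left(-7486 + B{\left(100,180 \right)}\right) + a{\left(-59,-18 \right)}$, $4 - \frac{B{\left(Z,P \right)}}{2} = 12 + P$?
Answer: $-7939$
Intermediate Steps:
$B{\left(Z,P \right)} = -16 - 2 P$ ($B{\left(Z,P \right)} = 8 - 2 \left(12 + P\right) = 8 - \left(24 + 2 P\right) = -16 - 2 P$)
$l = -7939$ ($l = \left(-7486 - 376\right) - 77 = -7862 - 77 = -7939$)
$\frac{1}{\frac{1}{l}} = \frac{1}{\frac{1}{-7939}} = \frac{1}{- \frac{1}{7939}} = -7939$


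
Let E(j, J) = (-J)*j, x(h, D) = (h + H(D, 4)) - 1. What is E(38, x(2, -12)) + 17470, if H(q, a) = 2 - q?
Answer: 16900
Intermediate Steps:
x(h, D) = 1 + h - D (x(h, D) = (h + (2 - D)) - 1 = (2 + h - D) - 1 = 1 + h - D)
E(j, J) = -J*j
E(38, x(2, -12)) + 17470 = -1*(1 + 2 - 1*(-12))*38 + 17470 = -1*(1 + 2 + 12)*38 + 17470 = -1*15*38 + 17470 = -570 + 17470 = 16900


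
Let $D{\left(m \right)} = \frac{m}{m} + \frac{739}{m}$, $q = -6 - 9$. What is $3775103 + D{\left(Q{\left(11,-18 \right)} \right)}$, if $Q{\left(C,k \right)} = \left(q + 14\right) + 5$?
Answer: $\frac{15101155}{4} \approx 3.7753 \cdot 10^{6}$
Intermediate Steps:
$q = -15$ ($q = -6 - 9 = -15$)
$Q{\left(C,k \right)} = 4$ ($Q{\left(C,k \right)} = \left(-15 + 14\right) + 5 = -1 + 5 = 4$)
$D{\left(m \right)} = 1 + \frac{739}{m}$
$3775103 + D{\left(Q{\left(11,-18 \right)} \right)} = 3775103 + \frac{739 + 4}{4} = 3775103 + \frac{1}{4} \cdot 743 = 3775103 + \frac{743}{4} = \frac{15101155}{4}$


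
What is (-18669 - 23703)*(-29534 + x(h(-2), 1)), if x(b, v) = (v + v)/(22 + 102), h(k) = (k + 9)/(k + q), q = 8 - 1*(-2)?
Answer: 38793832902/31 ≈ 1.2514e+9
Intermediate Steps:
q = 10 (q = 8 + 2 = 10)
h(k) = (9 + k)/(10 + k) (h(k) = (k + 9)/(k + 10) = (9 + k)/(10 + k))
x(b, v) = v/62 (x(b, v) = (2*v)/124 = (2*v)*(1/124) = v/62)
(-18669 - 23703)*(-29534 + x(h(-2), 1)) = (-18669 - 23703)*(-29534 + (1/62)*1) = -42372*(-29534 + 1/62) = -42372*(-1831107/62) = 38793832902/31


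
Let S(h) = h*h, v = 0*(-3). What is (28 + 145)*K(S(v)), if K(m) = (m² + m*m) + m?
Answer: 0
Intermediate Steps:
v = 0
S(h) = h²
K(m) = m + 2*m² (K(m) = (m² + m²) + m = 2*m² + m = m + 2*m²)
(28 + 145)*K(S(v)) = (28 + 145)*(0²*(1 + 2*0²)) = 173*(0*(1 + 2*0)) = 173*(0*(1 + 0)) = 173*(0*1) = 173*0 = 0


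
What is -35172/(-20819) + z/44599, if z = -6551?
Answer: 1432250759/928506581 ≈ 1.5425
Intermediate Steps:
-35172/(-20819) + z/44599 = -35172/(-20819) - 6551/44599 = -35172*(-1/20819) - 6551*1/44599 = 35172/20819 - 6551/44599 = 1432250759/928506581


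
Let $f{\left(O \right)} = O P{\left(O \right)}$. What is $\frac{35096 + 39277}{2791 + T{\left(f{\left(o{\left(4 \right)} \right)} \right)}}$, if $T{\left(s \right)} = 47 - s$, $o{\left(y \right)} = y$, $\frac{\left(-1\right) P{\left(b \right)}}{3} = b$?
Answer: $\frac{1907}{74} \approx 25.77$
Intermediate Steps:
$P{\left(b \right)} = - 3 b$
$f{\left(O \right)} = - 3 O^{2}$ ($f{\left(O \right)} = O \left(- 3 O\right) = - 3 O^{2}$)
$\frac{35096 + 39277}{2791 + T{\left(f{\left(o{\left(4 \right)} \right)} \right)}} = \frac{35096 + 39277}{2791 - \left(-47 - 3 \cdot 4^{2}\right)} = \frac{74373}{2791 - \left(-47 - 48\right)} = \frac{74373}{2791 + \left(47 - -48\right)} = \frac{74373}{2791 + \left(47 + 48\right)} = \frac{74373}{2791 + 95} = \frac{74373}{2886} = 74373 \cdot \frac{1}{2886} = \frac{1907}{74}$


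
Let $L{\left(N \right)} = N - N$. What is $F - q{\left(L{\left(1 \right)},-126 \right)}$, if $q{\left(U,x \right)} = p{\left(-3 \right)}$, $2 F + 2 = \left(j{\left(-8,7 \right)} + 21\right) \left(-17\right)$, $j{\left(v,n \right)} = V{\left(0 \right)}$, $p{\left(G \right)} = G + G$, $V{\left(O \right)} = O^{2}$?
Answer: $- \frac{347}{2} \approx -173.5$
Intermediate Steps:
$p{\left(G \right)} = 2 G$
$j{\left(v,n \right)} = 0$ ($j{\left(v,n \right)} = 0^{2} = 0$)
$F = - \frac{359}{2}$ ($F = -1 + \frac{\left(0 + 21\right) \left(-17\right)}{2} = -1 + \frac{21 \left(-17\right)}{2} = -1 + \frac{1}{2} \left(-357\right) = -1 - \frac{357}{2} = - \frac{359}{2} \approx -179.5$)
$L{\left(N \right)} = 0$
$q{\left(U,x \right)} = -6$ ($q{\left(U,x \right)} = 2 \left(-3\right) = -6$)
$F - q{\left(L{\left(1 \right)},-126 \right)} = - \frac{359}{2} - -6 = - \frac{359}{2} + 6 = - \frac{347}{2}$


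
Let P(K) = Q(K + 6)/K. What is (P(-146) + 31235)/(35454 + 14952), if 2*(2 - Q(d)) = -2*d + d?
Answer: 760063/1226546 ≈ 0.61968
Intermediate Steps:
Q(d) = 2 + d/2 (Q(d) = 2 - (-2*d + d)/2 = 2 - (-1)*d/2 = 2 + d/2)
P(K) = (5 + K/2)/K (P(K) = (2 + (K + 6)/2)/K = (2 + (6 + K)/2)/K = (2 + (3 + K/2))/K = (5 + K/2)/K)
(P(-146) + 31235)/(35454 + 14952) = ((½)*(10 - 146)/(-146) + 31235)/(35454 + 14952) = ((½)*(-1/146)*(-136) + 31235)/50406 = (34/73 + 31235)*(1/50406) = (2280189/73)*(1/50406) = 760063/1226546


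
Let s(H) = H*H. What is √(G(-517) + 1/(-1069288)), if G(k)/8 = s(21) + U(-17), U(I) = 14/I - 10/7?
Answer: 5*√568313988158754838/63622636 ≈ 59.245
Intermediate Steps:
s(H) = H²
U(I) = -10/7 + 14/I (U(I) = 14/I - 10*⅐ = 14/I - 10/7 = -10/7 + 14/I)
G(k) = 417688/119 (G(k) = 8*(21² + (-10/7 + 14/(-17))) = 8*(441 + (-10/7 + 14*(-1/17))) = 8*(441 + (-10/7 - 14/17)) = 8*(441 - 268/119) = 8*(52211/119) = 417688/119)
√(G(-517) + 1/(-1069288)) = √(417688/119 + 1/(-1069288)) = √(417688/119 - 1/1069288) = √(446628766025/127245272) = 5*√568313988158754838/63622636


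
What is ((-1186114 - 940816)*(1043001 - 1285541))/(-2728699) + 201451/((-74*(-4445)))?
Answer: -169683122832503751/897550962070 ≈ -1.8905e+5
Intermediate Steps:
((-1186114 - 940816)*(1043001 - 1285541))/(-2728699) + 201451/((-74*(-4445))) = -2126930*(-242540)*(-1/2728699) + 201451/328930 = 515865602200*(-1/2728699) + 201451*(1/328930) = -515865602200/2728699 + 201451/328930 = -169683122832503751/897550962070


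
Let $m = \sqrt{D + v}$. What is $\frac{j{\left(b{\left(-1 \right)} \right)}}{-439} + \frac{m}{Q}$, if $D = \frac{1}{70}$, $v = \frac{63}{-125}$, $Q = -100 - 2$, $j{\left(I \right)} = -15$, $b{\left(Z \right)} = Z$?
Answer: $\frac{15}{439} - \frac{i \sqrt{59990}}{35700} \approx 0.034169 - 0.0068607 i$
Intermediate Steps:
$Q = -102$ ($Q = -100 - 2 = -102$)
$v = - \frac{63}{125}$ ($v = 63 \left(- \frac{1}{125}\right) = - \frac{63}{125} \approx -0.504$)
$D = \frac{1}{70} \approx 0.014286$
$m = \frac{i \sqrt{59990}}{350}$ ($m = \sqrt{\frac{1}{70} - \frac{63}{125}} = \sqrt{- \frac{857}{1750}} = \frac{i \sqrt{59990}}{350} \approx 0.6998 i$)
$\frac{j{\left(b{\left(-1 \right)} \right)}}{-439} + \frac{m}{Q} = - \frac{15}{-439} + \frac{\frac{1}{350} i \sqrt{59990}}{-102} = \left(-15\right) \left(- \frac{1}{439}\right) + \frac{i \sqrt{59990}}{350} \left(- \frac{1}{102}\right) = \frac{15}{439} - \frac{i \sqrt{59990}}{35700}$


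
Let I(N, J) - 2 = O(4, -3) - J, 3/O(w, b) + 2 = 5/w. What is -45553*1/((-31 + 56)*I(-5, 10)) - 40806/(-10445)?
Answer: 97608577/626700 ≈ 155.75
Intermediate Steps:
O(w, b) = 3/(-2 + 5/w)
I(N, J) = -2 - J (I(N, J) = 2 + (-3*4/(-5 + 2*4) - J) = 2 + (-3*4/(-5 + 8) - J) = 2 + (-3*4/3 - J) = 2 + (-3*4*1/3 - J) = 2 + (-4 - J) = -2 - J)
-45553*1/((-31 + 56)*I(-5, 10)) - 40806/(-10445) = -45553*1/((-31 + 56)*(-2 - 1*10)) - 40806/(-10445) = -45553*1/(25*(-2 - 10)) - 40806*(-1/10445) = -45553/(25*(-12)) + 40806/10445 = -45553/(-300) + 40806/10445 = -45553*(-1/300) + 40806/10445 = 45553/300 + 40806/10445 = 97608577/626700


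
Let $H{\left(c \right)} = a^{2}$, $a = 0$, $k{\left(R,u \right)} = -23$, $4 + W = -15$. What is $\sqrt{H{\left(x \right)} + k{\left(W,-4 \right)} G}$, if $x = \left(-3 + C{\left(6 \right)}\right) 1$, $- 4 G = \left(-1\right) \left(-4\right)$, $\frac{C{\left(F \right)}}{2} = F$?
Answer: $\sqrt{23} \approx 4.7958$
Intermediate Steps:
$W = -19$ ($W = -4 - 15 = -19$)
$C{\left(F \right)} = 2 F$
$G = -1$ ($G = - \frac{\left(-1\right) \left(-4\right)}{4} = \left(- \frac{1}{4}\right) 4 = -1$)
$x = 9$ ($x = \left(-3 + 2 \cdot 6\right) 1 = \left(-3 + 12\right) 1 = 9 \cdot 1 = 9$)
$H{\left(c \right)} = 0$ ($H{\left(c \right)} = 0^{2} = 0$)
$\sqrt{H{\left(x \right)} + k{\left(W,-4 \right)} G} = \sqrt{0 - -23} = \sqrt{0 + 23} = \sqrt{23}$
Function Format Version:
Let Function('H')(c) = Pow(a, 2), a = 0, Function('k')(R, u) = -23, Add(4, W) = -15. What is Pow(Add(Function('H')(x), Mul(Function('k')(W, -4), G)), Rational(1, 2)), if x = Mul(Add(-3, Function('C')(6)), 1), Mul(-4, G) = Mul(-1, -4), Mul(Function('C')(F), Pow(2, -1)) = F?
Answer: Pow(23, Rational(1, 2)) ≈ 4.7958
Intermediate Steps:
W = -19 (W = Add(-4, -15) = -19)
Function('C')(F) = Mul(2, F)
G = -1 (G = Mul(Rational(-1, 4), Mul(-1, -4)) = Mul(Rational(-1, 4), 4) = -1)
x = 9 (x = Mul(Add(-3, Mul(2, 6)), 1) = Mul(Add(-3, 12), 1) = Mul(9, 1) = 9)
Function('H')(c) = 0 (Function('H')(c) = Pow(0, 2) = 0)
Pow(Add(Function('H')(x), Mul(Function('k')(W, -4), G)), Rational(1, 2)) = Pow(Add(0, Mul(-23, -1)), Rational(1, 2)) = Pow(Add(0, 23), Rational(1, 2)) = Pow(23, Rational(1, 2))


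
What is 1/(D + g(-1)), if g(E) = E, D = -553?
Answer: -1/554 ≈ -0.0018051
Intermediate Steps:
1/(D + g(-1)) = 1/(-553 - 1) = 1/(-554) = -1/554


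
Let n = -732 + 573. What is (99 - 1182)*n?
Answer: 172197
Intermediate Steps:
n = -159
(99 - 1182)*n = (99 - 1182)*(-159) = -1083*(-159) = 172197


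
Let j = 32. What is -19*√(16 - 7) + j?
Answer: -25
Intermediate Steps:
-19*√(16 - 7) + j = -19*√(16 - 7) + 32 = -19*√9 + 32 = -19*3 + 32 = -57 + 32 = -25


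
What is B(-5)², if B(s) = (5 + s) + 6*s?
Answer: 900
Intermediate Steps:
B(s) = 5 + 7*s
B(-5)² = (5 + 7*(-5))² = (5 - 35)² = (-30)² = 900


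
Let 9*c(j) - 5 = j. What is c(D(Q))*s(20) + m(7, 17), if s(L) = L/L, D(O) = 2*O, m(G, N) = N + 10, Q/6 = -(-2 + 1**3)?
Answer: 260/9 ≈ 28.889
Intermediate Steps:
Q = 6 (Q = 6*(-(-2 + 1**3)) = 6*(-(-2 + 1)) = 6*(-1*(-1)) = 6*1 = 6)
m(G, N) = 10 + N
c(j) = 5/9 + j/9
s(L) = 1
c(D(Q))*s(20) + m(7, 17) = (5/9 + (2*6)/9)*1 + (10 + 17) = (5/9 + (1/9)*12)*1 + 27 = (5/9 + 4/3)*1 + 27 = (17/9)*1 + 27 = 17/9 + 27 = 260/9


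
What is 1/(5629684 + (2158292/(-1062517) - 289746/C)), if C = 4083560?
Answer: 2169425960260/12213178056972892739 ≈ 1.7763e-7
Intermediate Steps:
1/(5629684 + (2158292/(-1062517) - 289746/C)) = 1/(5629684 + (2158292/(-1062517) - 289746/4083560)) = 1/(5629684 + (2158292*(-1/1062517) - 289746*1/4083560)) = 1/(5629684 + (-2158292/1062517 - 144873/2041780)) = 1/(5629684 - 4560687465101/2169425960260) = 1/(12213178056972892739/2169425960260) = 2169425960260/12213178056972892739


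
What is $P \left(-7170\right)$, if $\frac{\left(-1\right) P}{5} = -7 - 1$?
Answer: $-286800$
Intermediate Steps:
$P = 40$ ($P = - 5 \left(-7 - 1\right) = \left(-5\right) \left(-8\right) = 40$)
$P \left(-7170\right) = 40 \left(-7170\right) = -286800$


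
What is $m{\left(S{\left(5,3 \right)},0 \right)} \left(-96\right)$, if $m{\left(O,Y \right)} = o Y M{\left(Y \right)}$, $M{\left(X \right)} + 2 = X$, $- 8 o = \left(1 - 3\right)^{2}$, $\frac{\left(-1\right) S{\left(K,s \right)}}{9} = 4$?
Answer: $0$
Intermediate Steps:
$S{\left(K,s \right)} = -36$ ($S{\left(K,s \right)} = \left(-9\right) 4 = -36$)
$o = - \frac{1}{2}$ ($o = - \frac{\left(1 - 3\right)^{2}}{8} = - \frac{\left(-2\right)^{2}}{8} = \left(- \frac{1}{8}\right) 4 = - \frac{1}{2} \approx -0.5$)
$M{\left(X \right)} = -2 + X$
$m{\left(O,Y \right)} = - \frac{Y \left(-2 + Y\right)}{2}$ ($m{\left(O,Y \right)} = - \frac{Y}{2} \left(-2 + Y\right) = - \frac{Y \left(-2 + Y\right)}{2}$)
$m{\left(S{\left(5,3 \right)},0 \right)} \left(-96\right) = \frac{1}{2} \cdot 0 \left(2 - 0\right) \left(-96\right) = \frac{1}{2} \cdot 0 \left(2 + 0\right) \left(-96\right) = \frac{1}{2} \cdot 0 \cdot 2 \left(-96\right) = 0 \left(-96\right) = 0$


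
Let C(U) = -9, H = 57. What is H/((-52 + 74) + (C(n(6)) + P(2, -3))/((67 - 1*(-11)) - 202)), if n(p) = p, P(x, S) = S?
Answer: 1767/685 ≈ 2.5796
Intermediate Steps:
H/((-52 + 74) + (C(n(6)) + P(2, -3))/((67 - 1*(-11)) - 202)) = 57/((-52 + 74) + (-9 - 3)/((67 - 1*(-11)) - 202)) = 57/(22 - 12/((67 + 11) - 202)) = 57/(22 - 12/(78 - 202)) = 57/(22 - 12/(-124)) = 57/(22 - 12*(-1/124)) = 57/(22 + 3/31) = 57/(685/31) = 57*(31/685) = 1767/685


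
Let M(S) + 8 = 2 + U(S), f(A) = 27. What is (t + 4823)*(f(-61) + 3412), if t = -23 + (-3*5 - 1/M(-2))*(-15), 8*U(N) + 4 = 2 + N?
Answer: 224549505/13 ≈ 1.7273e+7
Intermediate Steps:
U(N) = -1/4 + N/8 (U(N) = -1/2 + (2 + N)/8 = -1/2 + (1/4 + N/8) = -1/4 + N/8)
M(S) = -25/4 + S/8 (M(S) = -8 + (2 + (-1/4 + S/8)) = -8 + (7/4 + S/8) = -25/4 + S/8)
t = 2596/13 (t = -23 + (-3*5 - 1/(-25/4 + (1/8)*(-2)))*(-15) = -23 + (-15 - 1/(-25/4 - 1/4))*(-15) = -23 + (-15 - 1/(-13/2))*(-15) = -23 + (-15 - 1*(-2/13))*(-15) = -23 + (-15 + 2/13)*(-15) = -23 - 193/13*(-15) = -23 + 2895/13 = 2596/13 ≈ 199.69)
(t + 4823)*(f(-61) + 3412) = (2596/13 + 4823)*(27 + 3412) = (65295/13)*3439 = 224549505/13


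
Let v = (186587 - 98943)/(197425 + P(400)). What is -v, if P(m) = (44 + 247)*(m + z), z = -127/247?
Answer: -10824034/38738909 ≈ -0.27941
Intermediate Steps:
z = -127/247 (z = -127*1/247 = -127/247 ≈ -0.51417)
P(m) = -36957/247 + 291*m (P(m) = (44 + 247)*(m - 127/247) = 291*(-127/247 + m) = -36957/247 + 291*m)
v = 10824034/38738909 (v = (186587 - 98943)/(197425 + (-36957/247 + 291*400)) = 87644/(197425 + (-36957/247 + 116400)) = 87644/(197425 + 28713843/247) = 87644/(77477818/247) = 87644*(247/77477818) = 10824034/38738909 ≈ 0.27941)
-v = -1*10824034/38738909 = -10824034/38738909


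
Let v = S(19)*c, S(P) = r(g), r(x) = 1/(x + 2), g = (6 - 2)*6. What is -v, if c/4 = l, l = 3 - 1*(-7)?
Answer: -20/13 ≈ -1.5385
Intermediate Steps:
g = 24 (g = 4*6 = 24)
l = 10 (l = 3 + 7 = 10)
r(x) = 1/(2 + x)
c = 40 (c = 4*10 = 40)
S(P) = 1/26 (S(P) = 1/(2 + 24) = 1/26)
v = 20/13 (v = (1/26)*40 = 20/13 ≈ 1.5385)
-v = -1*20/13 = -20/13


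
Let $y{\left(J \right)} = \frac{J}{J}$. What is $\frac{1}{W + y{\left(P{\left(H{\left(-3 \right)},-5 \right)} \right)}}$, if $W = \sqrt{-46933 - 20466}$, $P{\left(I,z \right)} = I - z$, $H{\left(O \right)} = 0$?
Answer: $\frac{1}{67400} - \frac{i \sqrt{67399}}{67400} \approx 1.4837 \cdot 10^{-5} - 0.0038518 i$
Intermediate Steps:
$y{\left(J \right)} = 1$
$W = i \sqrt{67399}$ ($W = \sqrt{-67399} = i \sqrt{67399} \approx 259.61 i$)
$\frac{1}{W + y{\left(P{\left(H{\left(-3 \right)},-5 \right)} \right)}} = \frac{1}{i \sqrt{67399} + 1} = \frac{1}{1 + i \sqrt{67399}}$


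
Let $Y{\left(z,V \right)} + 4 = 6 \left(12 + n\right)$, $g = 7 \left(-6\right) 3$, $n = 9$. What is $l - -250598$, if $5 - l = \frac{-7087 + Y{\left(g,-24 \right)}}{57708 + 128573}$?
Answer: $\frac{46682584408}{186281} \approx 2.506 \cdot 10^{5}$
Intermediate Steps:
$g = -126$ ($g = \left(-42\right) 3 = -126$)
$Y{\left(z,V \right)} = 122$ ($Y{\left(z,V \right)} = -4 + 6 \left(12 + 9\right) = -4 + 6 \cdot 21 = -4 + 126 = 122$)
$l = \frac{938370}{186281}$ ($l = 5 - \frac{-7087 + 122}{57708 + 128573} = 5 - - \frac{6965}{186281} = 5 + \frac{6965}{186281} = \frac{938370}{186281} \approx 5.0374$)
$l - -250598 = \frac{938370}{186281} - -250598 = \frac{938370}{186281} + 250598 = \frac{46682584408}{186281}$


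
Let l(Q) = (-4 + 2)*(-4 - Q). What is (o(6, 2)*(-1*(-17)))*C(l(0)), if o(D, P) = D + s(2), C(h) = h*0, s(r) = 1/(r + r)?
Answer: 0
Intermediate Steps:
s(r) = 1/(2*r)
l(Q) = 8 + 2*Q (l(Q) = -2*(-4 - Q) = 8 + 2*Q)
C(h) = 0
o(D, P) = ¼ + D (o(D, P) = D + (½)/2 = D + (½)*(½) = D + ¼ = ¼ + D)
(o(6, 2)*(-1*(-17)))*C(l(0)) = ((¼ + 6)*(-1*(-17)))*0 = ((25/4)*17)*0 = (425/4)*0 = 0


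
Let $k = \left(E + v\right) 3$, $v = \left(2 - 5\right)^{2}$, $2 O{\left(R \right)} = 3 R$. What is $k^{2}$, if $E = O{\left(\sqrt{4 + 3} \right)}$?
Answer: $\frac{3483}{4} + 243 \sqrt{7} \approx 1513.7$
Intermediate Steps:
$O{\left(R \right)} = \frac{3 R}{2}$
$E = \frac{3 \sqrt{7}}{2}$ ($E = \frac{3 \sqrt{4 + 3}}{2} = \frac{3 \sqrt{7}}{2} \approx 3.9686$)
$v = 9$ ($v = \left(-3\right)^{2} = 9$)
$k = 27 + \frac{9 \sqrt{7}}{2}$ ($k = \left(\frac{3 \sqrt{7}}{2} + 9\right) 3 = \left(9 + \frac{3 \sqrt{7}}{2}\right) 3 = 27 + \frac{9 \sqrt{7}}{2} \approx 38.906$)
$k^{2} = \left(27 + \frac{9 \sqrt{7}}{2}\right)^{2}$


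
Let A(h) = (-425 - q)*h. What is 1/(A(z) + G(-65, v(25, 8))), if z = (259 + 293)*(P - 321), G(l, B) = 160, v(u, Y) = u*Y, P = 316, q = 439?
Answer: 1/2384800 ≈ 4.1932e-7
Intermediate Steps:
v(u, Y) = Y*u
z = -2760 (z = (259 + 293)*(316 - 321) = 552*(-5) = -2760)
A(h) = -864*h (A(h) = (-425 - 1*439)*h = (-425 - 439)*h = -864*h)
1/(A(z) + G(-65, v(25, 8))) = 1/(-864*(-2760) + 160) = 1/(2384640 + 160) = 1/2384800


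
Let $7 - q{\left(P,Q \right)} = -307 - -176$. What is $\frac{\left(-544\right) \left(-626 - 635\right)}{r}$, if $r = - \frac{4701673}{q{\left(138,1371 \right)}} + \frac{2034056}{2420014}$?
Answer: $- \frac{51343017024}{2549940337} \approx -20.135$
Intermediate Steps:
$q{\left(P,Q \right)} = 138$ ($q{\left(P,Q \right)} = 7 - \left(-307 - -176\right) = 7 - \left(-307 + 176\right) = 7 - -131 = 7 + 131 = 138$)
$r = - \frac{247344212689}{7260042}$ ($r = - \frac{4701673}{138} + \frac{2034056}{2420014} = \left(-4701673\right) \frac{1}{138} + 2034056 \cdot \frac{1}{2420014} = - \frac{4701673}{138} + \frac{1017028}{1210007} = - \frac{247344212689}{7260042} \approx -34069.0$)
$\frac{\left(-544\right) \left(-626 - 635\right)}{r} = \frac{\left(-544\right) \left(-626 - 635\right)}{- \frac{247344212689}{7260042}} = \left(-544\right) \left(-1261\right) \left(- \frac{7260042}{247344212689}\right) = 685984 \left(- \frac{7260042}{247344212689}\right) = - \frac{51343017024}{2549940337}$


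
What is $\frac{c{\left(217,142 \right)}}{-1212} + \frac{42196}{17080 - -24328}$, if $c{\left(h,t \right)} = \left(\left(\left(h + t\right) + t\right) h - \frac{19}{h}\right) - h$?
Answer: $- \frac{60239509529}{680654352} \approx -88.502$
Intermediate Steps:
$c{\left(h,t \right)} = - h - \frac{19}{h} + h \left(h + 2 t\right)$ ($c{\left(h,t \right)} = \left(\left(h + 2 t\right) h - \frac{19}{h}\right) - h = \left(h \left(h + 2 t\right) - \frac{19}{h}\right) - h = \left(- \frac{19}{h} + h \left(h + 2 t\right)\right) - h = - h - \frac{19}{h} + h \left(h + 2 t\right)$)
$\frac{c{\left(217,142 \right)}}{-1212} + \frac{42196}{17080 - -24328} = \frac{\frac{1}{217} \left(-19 + 217^{2} \left(-1 + 217 + 2 \cdot 142\right)\right)}{-1212} + \frac{42196}{17080 - -24328} = \frac{-19 + 47089 \left(-1 + 217 + 284\right)}{217} \left(- \frac{1}{1212}\right) + \frac{42196}{17080 + 24328} = \frac{-19 + 47089 \cdot 500}{217} \left(- \frac{1}{1212}\right) + \frac{42196}{41408} = \frac{-19 + 23544500}{217} \left(- \frac{1}{1212}\right) + 42196 \cdot \frac{1}{41408} = \frac{1}{217} \cdot 23544481 \left(- \frac{1}{1212}\right) + \frac{10549}{10352} = \frac{23544481}{217} \left(- \frac{1}{1212}\right) + \frac{10549}{10352} = - \frac{23544481}{263004} + \frac{10549}{10352} = - \frac{60239509529}{680654352}$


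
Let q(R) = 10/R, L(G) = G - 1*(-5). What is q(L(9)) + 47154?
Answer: 330083/7 ≈ 47155.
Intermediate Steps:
L(G) = 5 + G (L(G) = G + 5 = 5 + G)
q(L(9)) + 47154 = 10/(5 + 9) + 47154 = 10/14 + 47154 = 10*(1/14) + 47154 = 5/7 + 47154 = 330083/7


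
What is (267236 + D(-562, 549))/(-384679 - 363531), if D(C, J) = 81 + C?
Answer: -53351/149642 ≈ -0.35652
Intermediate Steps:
(267236 + D(-562, 549))/(-384679 - 363531) = (267236 + (81 - 562))/(-384679 - 363531) = (267236 - 481)/(-748210) = 266755*(-1/748210) = -53351/149642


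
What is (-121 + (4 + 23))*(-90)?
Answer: 8460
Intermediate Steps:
(-121 + (4 + 23))*(-90) = (-121 + 27)*(-90) = -94*(-90) = 8460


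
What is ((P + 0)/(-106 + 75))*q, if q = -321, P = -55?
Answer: -17655/31 ≈ -569.52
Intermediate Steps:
((P + 0)/(-106 + 75))*q = ((-55 + 0)/(-106 + 75))*(-321) = -55/(-31)*(-321) = -55*(-1/31)*(-321) = (55/31)*(-321) = -17655/31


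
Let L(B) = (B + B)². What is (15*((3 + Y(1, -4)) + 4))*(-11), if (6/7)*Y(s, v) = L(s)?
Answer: -1925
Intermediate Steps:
L(B) = 4*B² (L(B) = (2*B)² = 4*B²)
Y(s, v) = 14*s²/3 (Y(s, v) = 7*(4*s²)/6 = 14*s²/3)
(15*((3 + Y(1, -4)) + 4))*(-11) = (15*((3 + (14/3)*1²) + 4))*(-11) = (15*((3 + (14/3)*1) + 4))*(-11) = (15*((3 + 14/3) + 4))*(-11) = (15*(23/3 + 4))*(-11) = (15*(35/3))*(-11) = 175*(-11) = -1925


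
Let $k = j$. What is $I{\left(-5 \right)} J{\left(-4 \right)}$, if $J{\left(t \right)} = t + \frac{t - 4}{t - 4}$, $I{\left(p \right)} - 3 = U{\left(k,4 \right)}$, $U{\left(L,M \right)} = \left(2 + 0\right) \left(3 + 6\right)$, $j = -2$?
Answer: $-63$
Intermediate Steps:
$k = -2$
$U{\left(L,M \right)} = 18$ ($U{\left(L,M \right)} = 2 \cdot 9 = 18$)
$I{\left(p \right)} = 21$ ($I{\left(p \right)} = 3 + 18 = 21$)
$J{\left(t \right)} = 1 + t$ ($J{\left(t \right)} = t + \frac{-4 + t}{-4 + t} = t + 1 = 1 + t$)
$I{\left(-5 \right)} J{\left(-4 \right)} = 21 \left(1 - 4\right) = 21 \left(-3\right) = -63$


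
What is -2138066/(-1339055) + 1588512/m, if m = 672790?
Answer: 71311487206/18018056269 ≈ 3.9578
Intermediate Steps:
-2138066/(-1339055) + 1588512/m = -2138066/(-1339055) + 1588512/672790 = -2138066*(-1/1339055) + 1588512*(1/672790) = 2138066/1339055 + 794256/336395 = 71311487206/18018056269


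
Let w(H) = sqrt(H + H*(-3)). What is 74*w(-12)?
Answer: 148*sqrt(6) ≈ 362.52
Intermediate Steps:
w(H) = sqrt(2)*sqrt(-H) (w(H) = sqrt(H - 3*H) = sqrt(-2*H) = sqrt(2)*sqrt(-H))
74*w(-12) = 74*(sqrt(2)*sqrt(-1*(-12))) = 74*(sqrt(2)*sqrt(12)) = 74*(sqrt(2)*(2*sqrt(3))) = 74*(2*sqrt(6)) = 148*sqrt(6)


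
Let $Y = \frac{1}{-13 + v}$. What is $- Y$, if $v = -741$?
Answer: $\frac{1}{754} \approx 0.0013263$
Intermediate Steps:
$Y = - \frac{1}{754}$ ($Y = \frac{1}{-13 - 741} = \frac{1}{-754} = - \frac{1}{754} \approx -0.0013263$)
$- Y = \left(-1\right) \left(- \frac{1}{754}\right) = \frac{1}{754}$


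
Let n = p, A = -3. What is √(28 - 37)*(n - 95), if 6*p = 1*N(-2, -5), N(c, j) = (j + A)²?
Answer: -253*I ≈ -253.0*I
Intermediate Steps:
N(c, j) = (-3 + j)² (N(c, j) = (j - 3)² = (-3 + j)²)
p = 32/3 (p = (1*(-3 - 5)²)/6 = (1*(-8)²)/6 = (1*64)/6 = (⅙)*64 = 32/3 ≈ 10.667)
n = 32/3 ≈ 10.667
√(28 - 37)*(n - 95) = √(28 - 37)*(32/3 - 95) = √(-9)*(-253/3) = (3*I)*(-253/3) = -253*I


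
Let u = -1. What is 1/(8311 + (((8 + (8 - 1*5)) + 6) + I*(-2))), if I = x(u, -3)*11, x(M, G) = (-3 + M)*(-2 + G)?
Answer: 1/7888 ≈ 0.00012677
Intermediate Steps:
I = 220 (I = (6 - 3*(-3) - 2*(-1) - 3*(-1))*11 = (6 + 9 + 2 + 3)*11 = 20*11 = 220)
1/(8311 + (((8 + (8 - 1*5)) + 6) + I*(-2))) = 1/(8311 + (((8 + (8 - 1*5)) + 6) + 220*(-2))) = 1/(8311 + (((8 + (8 - 5)) + 6) - 440)) = 1/(8311 + (((8 + 3) + 6) - 440)) = 1/(8311 + ((11 + 6) - 440)) = 1/(8311 + (17 - 440)) = 1/(8311 - 423) = 1/7888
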